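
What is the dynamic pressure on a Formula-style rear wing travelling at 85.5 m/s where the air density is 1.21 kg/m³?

q = ½ρv² = ½ × 1.21 × 85.5² = 4420 Pa

q = 4420 Pa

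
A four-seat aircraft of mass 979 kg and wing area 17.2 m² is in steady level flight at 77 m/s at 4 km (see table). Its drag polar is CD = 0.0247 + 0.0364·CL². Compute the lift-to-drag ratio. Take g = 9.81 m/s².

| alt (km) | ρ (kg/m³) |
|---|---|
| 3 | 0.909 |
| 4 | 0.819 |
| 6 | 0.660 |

At 4 km, from the table: ρ = 0.819 kg/m³.
Weight W = mg = 979 × 9.81 = 9604 N; in level flight L = W.
q = ½ρv² = ½ × 0.819 × 77² = 2428 Pa.
CL = W/(q·S) = 9604 / (2428 × 17.2) = 0.23.
CD = 0.0247 + 0.0364 × 0.23² = 0.02663.
L/D = CL/CD = 0.23 / 0.02663 = 8.64

L/D = 8.64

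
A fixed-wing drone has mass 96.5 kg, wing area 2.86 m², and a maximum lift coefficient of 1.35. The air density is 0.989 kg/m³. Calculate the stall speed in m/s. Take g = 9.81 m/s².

Stall occurs when L = W at CL,max. W = mg = 96.5 × 9.81 = 946.7 N.
V_stall = √(2W/(ρ·S·CL,max)) = √(2 × 946.7 / (0.989 × 2.86 × 1.35))
V_stall = √495.8 = 22.3 m/s

V_stall = 22.3 m/s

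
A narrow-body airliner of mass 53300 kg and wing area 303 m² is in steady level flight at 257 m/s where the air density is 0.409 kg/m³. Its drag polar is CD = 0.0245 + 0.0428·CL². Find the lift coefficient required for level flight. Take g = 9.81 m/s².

Weight W = mg = 53300 × 9.81 = 5.2287×10^5 N; in level flight L = W.
Dynamic pressure q = 0.5 × 0.409 × 257² = 13510 Pa.
CL = W/(q·S) = 5.2287×10^5 / (13510 × 303) = 0.1278.

CL = 0.128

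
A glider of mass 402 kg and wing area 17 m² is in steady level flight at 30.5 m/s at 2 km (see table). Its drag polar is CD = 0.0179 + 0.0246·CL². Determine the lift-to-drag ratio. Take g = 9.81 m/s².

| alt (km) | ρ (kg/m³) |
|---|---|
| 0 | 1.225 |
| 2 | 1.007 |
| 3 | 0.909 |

L/D = 20.7

At 2 km, from the table: ρ = 1.007 kg/m³.
Weight W = mg = 402 × 9.81 = 3943.6 N; in level flight L = W.
Dynamic pressure q = 0.5 × 1.007 × 30.5² = 468.4 Pa.
CL = W/(q·S) = 3943.6 / (468.4 × 17) = 0.4953.
CD = 0.0179 + 0.0246 × 0.4953² = 0.02393.
L/D = CL/CD = 0.4953 / 0.02393 = 20.7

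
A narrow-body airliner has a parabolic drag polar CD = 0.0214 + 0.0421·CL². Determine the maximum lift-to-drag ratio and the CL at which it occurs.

(L/D)max = 16.7, at CL = 0.713

For CD = CD0 + K·CL², (L/D)max occurs at CL* = √(CD0/K) and equals 1/(2√(K·CD0)).
(L/D)max = 1/(2√(0.0421 × 0.0214)) = 1/(2 × 0.03002) = 16.7
CL* = √(0.0214/0.0421) = 0.713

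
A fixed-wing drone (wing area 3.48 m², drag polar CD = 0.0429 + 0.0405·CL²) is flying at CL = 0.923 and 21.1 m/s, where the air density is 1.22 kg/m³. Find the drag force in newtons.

CD = 0.0429 + 0.0405 × 0.923² = 0.0774
D = ½ρv²S·CD = ½ × 1.22 × 21.1² × 3.48 × 0.0774 = 73.2 N

D = 73.2 N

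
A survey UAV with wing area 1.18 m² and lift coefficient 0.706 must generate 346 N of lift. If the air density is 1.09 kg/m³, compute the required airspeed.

L = ½ρv²S·CL ⇒ v = √(2L/(ρ·S·CL))
v = √(2 × 346 / (1.09 × 1.18 × 0.706)) = √762.1 = 27.6 m/s

v = 27.6 m/s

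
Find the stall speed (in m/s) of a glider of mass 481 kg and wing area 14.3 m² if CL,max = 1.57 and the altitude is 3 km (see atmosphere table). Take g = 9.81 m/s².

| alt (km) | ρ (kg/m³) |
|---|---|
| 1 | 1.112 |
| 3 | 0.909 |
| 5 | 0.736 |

At 3 km, from the table: ρ = 0.909 kg/m³.
Weight W = mg = 481 × 9.81 = 4719 N.
V_stall = √(2W/(ρ·S·CL,max)) = √(2 × 4719 / (0.909 × 14.3 × 1.57))
V_stall = √462.4 = 21.5 m/s

V_stall = 21.5 m/s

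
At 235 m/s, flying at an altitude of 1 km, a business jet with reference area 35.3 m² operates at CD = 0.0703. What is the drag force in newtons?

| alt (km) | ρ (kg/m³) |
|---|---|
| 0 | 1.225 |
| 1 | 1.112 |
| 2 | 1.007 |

At 1 km, from the table: ρ = 1.112 kg/m³.
Dynamic pressure q = ½ρv² = ½ × 1.112 × 235² = 30710 Pa.
D = q·S·CD = 30710 × 35.3 × 0.0703 = 76200 N ≈ 76.2 kN

D = 76200 N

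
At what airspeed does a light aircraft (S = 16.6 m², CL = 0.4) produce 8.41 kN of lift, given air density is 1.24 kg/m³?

L = ½ρv²S·CL ⇒ v = √(2L/(ρ·S·CL))
v = √(2 × 8410 / (1.24 × 16.6 × 0.4)) = √2043 = 45.2 m/s

v = 45.2 m/s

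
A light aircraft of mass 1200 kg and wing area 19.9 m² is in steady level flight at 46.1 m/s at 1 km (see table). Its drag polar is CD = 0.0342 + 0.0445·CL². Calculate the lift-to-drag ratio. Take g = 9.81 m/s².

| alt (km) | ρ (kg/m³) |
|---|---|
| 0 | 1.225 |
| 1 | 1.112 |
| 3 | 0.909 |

At 1 km, from the table: ρ = 1.112 kg/m³.
Level flight ⇒ L = W = m·g = 1200 × 9.81 = 11772 N.
Dynamic pressure q = 0.5 × 1.112 × 46.1² = 1182 Pa.
CL = 2W/(ρv²S) = 2×11772/(1.112×46.1²×19.9) = 0.5006.
CD = 0.0342 + 0.0445 × 0.5006² = 0.04535.
L/D = CL/CD = 0.5006 / 0.04535 = 11

L/D = 11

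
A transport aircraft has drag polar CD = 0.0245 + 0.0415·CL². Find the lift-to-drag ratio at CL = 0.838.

CD = 0.0245 + 0.0415 × 0.838² = 0.05364
L/D = CL/CD = 0.838 / 0.05364 = 15.6

L/D = 15.6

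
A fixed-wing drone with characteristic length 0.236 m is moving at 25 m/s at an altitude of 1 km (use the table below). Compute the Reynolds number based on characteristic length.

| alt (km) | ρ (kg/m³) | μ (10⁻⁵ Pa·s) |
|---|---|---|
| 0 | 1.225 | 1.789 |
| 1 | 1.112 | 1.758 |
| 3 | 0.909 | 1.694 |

At 1 km, from the table: ρ = 1.112 kg/m³, μ = 1.758×10⁻⁵ Pa·s.
Re = ρ·v·c/μ = 1.112 × 25 × 0.236 / (1.758×10⁻⁵) = 3.73×10^5

Re = 3.73×10^5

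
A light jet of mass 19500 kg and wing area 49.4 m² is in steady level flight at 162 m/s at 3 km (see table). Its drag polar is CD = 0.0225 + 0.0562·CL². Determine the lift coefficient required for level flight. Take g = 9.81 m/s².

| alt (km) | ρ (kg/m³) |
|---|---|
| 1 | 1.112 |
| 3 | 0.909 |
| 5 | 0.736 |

CL = 0.325

At 3 km, from the table: ρ = 0.909 kg/m³.
In steady level flight, lift balances weight: W = mg = 19500 × 9.81 = 1.913×10^5 N.
q = ½ρv² = ½ × 0.909 × 162² = 11930 Pa.
Required CL = L/(qS) = 1.913×10^5/(11930·49.4) = 0.3246.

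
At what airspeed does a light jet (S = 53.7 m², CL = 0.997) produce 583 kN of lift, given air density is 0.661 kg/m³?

L = ½ρv²S·CL ⇒ v = √(2L/(ρ·S·CL))
v = √(2 × 5.83×10^5 / (0.661 × 53.7 × 0.997)) = √32950 = 182 m/s

v = 182 m/s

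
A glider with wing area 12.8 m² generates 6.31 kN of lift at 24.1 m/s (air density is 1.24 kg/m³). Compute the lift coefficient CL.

CL = 1.37

From L = ½ρv²S·CL, rearranging gives CL = 2L/(ρv²S).
CL = 2 × 6310 / (1.24 × 24.1² × 12.8) = 1.37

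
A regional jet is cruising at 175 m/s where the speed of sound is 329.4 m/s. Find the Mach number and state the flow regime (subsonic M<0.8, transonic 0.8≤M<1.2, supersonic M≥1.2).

M = v/a = 175 / 329.4 = 0.531
M = 0.531 → subsonic.

M = 0.531 (subsonic)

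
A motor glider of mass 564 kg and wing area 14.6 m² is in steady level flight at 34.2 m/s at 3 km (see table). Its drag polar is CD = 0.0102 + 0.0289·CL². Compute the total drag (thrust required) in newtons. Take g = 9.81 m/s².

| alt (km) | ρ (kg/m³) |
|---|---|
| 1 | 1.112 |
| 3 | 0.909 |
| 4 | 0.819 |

At 3 km, from the table: ρ = 0.909 kg/m³.
Level flight ⇒ L = W = m·g = 564 × 9.81 = 5532.8 N.
Dynamic pressure q = 0.5 × 0.909 × 34.2² = 531.6 Pa.
CL = 2W/(ρv²S) = 2×5532.8/(0.909×34.2²×14.6) = 0.7129.
CD = 0.0102 + 0.0289 × 0.7129² = 0.02489.
D = q·S·CD = 531.6 × 14.6 × 0.02489 = 193.2 N

D = 193 N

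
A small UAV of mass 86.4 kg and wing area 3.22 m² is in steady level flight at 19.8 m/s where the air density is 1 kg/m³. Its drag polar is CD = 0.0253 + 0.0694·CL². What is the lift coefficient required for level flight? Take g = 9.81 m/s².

CL = 1.34

In steady level flight, lift balances weight: W = mg = 86.4 × 9.81 = 847.58 N.
q = ½ρv² = ½ × 1 × 19.8² = 196 Pa.
CL = 2W/(ρv²S) = 2×847.58/(1×19.8²×3.22) = 1.343.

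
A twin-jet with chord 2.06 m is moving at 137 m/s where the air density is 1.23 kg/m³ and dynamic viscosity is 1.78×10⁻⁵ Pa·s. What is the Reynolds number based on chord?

Re = ρ·v·c/μ = 1.23 × 137 × 2.06 / (1.78×10⁻⁵) = 1.95×10^7

Re = 1.95×10^7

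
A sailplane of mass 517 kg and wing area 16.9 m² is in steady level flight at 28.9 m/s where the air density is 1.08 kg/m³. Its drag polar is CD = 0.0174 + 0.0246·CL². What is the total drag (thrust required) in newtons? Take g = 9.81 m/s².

D = 216 N

Level flight ⇒ L = W = m·g = 517 × 9.81 = 5071.8 N.
Dynamic pressure q = 0.5 × 1.08 × 28.9² = 451 Pa.
CL = W/(q·S) = 5071.8 / (451 × 16.9) = 0.6654.
CD = 0.0174 + 0.0246 × 0.6654² = 0.02829.
D = q·S·CD = 451 × 16.9 × 0.02829 = 215.6 N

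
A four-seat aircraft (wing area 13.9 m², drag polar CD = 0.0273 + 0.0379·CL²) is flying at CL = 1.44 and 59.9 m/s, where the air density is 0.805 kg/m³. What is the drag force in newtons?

CD = 0.0273 + 0.0379 × 1.44² = 0.1059
D = ½ρv²S·CD = ½ × 0.805 × 59.9² × 13.9 × 0.1059 = 2130 N

D = 2130 N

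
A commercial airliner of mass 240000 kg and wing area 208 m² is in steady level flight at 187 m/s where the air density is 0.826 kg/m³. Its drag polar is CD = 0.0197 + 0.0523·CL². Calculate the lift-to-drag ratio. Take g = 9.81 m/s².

Level flight ⇒ L = W = m·g = 240000 × 9.81 = 2.3544×10^6 N.
q = ½ρv² = ½ × 0.826 × 187² = 14440 Pa.
Required CL = L/(qS) = 2.3544×10^6/(14440·208) = 0.7838.
CD = 0.0197 + 0.0523 × 0.7838² = 0.05183.
L/D = CL/CD = 0.7838 / 0.05183 = 15.1

L/D = 15.1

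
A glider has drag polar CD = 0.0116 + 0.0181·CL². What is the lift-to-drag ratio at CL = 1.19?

L/D = 32

CD = 0.0116 + 0.0181 × 1.19² = 0.03723
L/D = CL/CD = 1.19 / 0.03723 = 32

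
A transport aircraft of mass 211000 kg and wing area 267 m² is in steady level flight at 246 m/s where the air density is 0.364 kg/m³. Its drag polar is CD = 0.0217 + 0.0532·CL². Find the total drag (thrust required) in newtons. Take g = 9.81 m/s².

Level flight ⇒ L = W = m·g = 211000 × 9.81 = 2.0699×10^6 N.
q = ½ρv² = ½ × 0.364 × 246² = 11010 Pa.
CL = W/(q·S) = 2.0699×10^6 / (11010 × 267) = 0.7039.
CD = 0.0217 + 0.0532 × 0.7039² = 0.04806.
D = q·S·CD = 11010 × 267 × 0.04806 = 1.413×10^5 N

D = 1.41×10^5 N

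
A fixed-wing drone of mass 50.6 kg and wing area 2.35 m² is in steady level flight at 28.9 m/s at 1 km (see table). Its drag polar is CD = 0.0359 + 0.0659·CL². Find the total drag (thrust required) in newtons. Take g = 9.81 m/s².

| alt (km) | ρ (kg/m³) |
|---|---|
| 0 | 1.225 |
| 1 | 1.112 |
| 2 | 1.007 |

At 1 km, from the table: ρ = 1.112 kg/m³.
Weight W = mg = 50.6 × 9.81 = 496.39 N; in level flight L = W.
q = ½ρv² = ½ × 1.112 × 28.9² = 464.4 Pa.
CL = W/(q·S) = 496.39 / (464.4 × 2.35) = 0.4549.
CD = 0.0359 + 0.0659 × 0.4549² = 0.04953.
D = q·S·CD = 464.4 × 2.35 × 0.04953 = 54.06 N

D = 54.1 N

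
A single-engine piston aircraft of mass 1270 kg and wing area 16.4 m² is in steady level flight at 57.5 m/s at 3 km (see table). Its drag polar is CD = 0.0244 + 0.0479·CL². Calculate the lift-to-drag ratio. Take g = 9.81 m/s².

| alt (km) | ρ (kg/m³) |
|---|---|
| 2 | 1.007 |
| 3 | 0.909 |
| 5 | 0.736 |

At 3 km, from the table: ρ = 0.909 kg/m³.
In steady level flight, lift balances weight: W = mg = 1270 × 9.81 = 12459 N.
Dynamic pressure q = 0.5 × 0.909 × 57.5² = 1503 Pa.
CL = 2W/(ρv²S) = 2×12459/(0.909×57.5²×16.4) = 0.5055.
CD = 0.0244 + 0.0479 × 0.5055² = 0.03664.
L/D = CL/CD = 0.5055 / 0.03664 = 13.8

L/D = 13.8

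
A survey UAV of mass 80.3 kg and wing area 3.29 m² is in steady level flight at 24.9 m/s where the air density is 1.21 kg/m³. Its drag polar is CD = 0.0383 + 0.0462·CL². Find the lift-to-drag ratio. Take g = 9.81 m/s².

Level flight ⇒ L = W = m·g = 80.3 × 9.81 = 787.74 N.
q = ½ρv² = ½ × 1.21 × 24.9² = 375.1 Pa.
CL = W/(q·S) = 787.74 / (375.1 × 3.29) = 0.6383.
CD = 0.0383 + 0.0462 × 0.6383² = 0.05712.
L/D = CL/CD = 0.6383 / 0.05712 = 11.2

L/D = 11.2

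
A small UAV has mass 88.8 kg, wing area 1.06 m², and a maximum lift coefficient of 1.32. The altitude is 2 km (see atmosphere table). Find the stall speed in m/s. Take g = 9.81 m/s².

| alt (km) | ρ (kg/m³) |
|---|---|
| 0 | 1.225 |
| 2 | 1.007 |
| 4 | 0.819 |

At 2 km, from the table: ρ = 1.007 kg/m³.
Weight W = mg = 88.8 × 9.81 = 871.1 N.
V_stall = √(2W/(ρ·S·CL,max)) = √(2 × 871.1 / (1.007 × 1.06 × 1.32))
V_stall = √1237 = 35.2 m/s

V_stall = 35.2 m/s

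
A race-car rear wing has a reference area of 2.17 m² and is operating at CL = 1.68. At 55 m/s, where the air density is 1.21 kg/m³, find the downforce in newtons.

L = ½ρv²S·CL = ½ × 1.21 × 55² × 2.17 × 1.68 = 6670 N ≈ 6.67 kN

L = 6670 N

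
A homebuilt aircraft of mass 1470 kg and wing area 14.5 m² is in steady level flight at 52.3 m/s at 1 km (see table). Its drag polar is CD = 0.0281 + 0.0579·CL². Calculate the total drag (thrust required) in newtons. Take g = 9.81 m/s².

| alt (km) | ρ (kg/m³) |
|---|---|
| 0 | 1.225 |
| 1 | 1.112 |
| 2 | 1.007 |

D = 1170 N

At 1 km, from the table: ρ = 1.112 kg/m³.
Weight W = mg = 1470 × 9.81 = 14421 N; in level flight L = W.
Dynamic pressure q = 0.5 × 1.112 × 52.3² = 1521 Pa.
Required CL = L/(qS) = 14421/(1521·14.5) = 0.6539.
CD = 0.0281 + 0.0579 × 0.6539² = 0.05286.
D = q·S·CD = 1521 × 14.5 × 0.05286 = 1166 N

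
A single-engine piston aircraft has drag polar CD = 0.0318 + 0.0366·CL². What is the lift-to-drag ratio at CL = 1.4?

CD = 0.0318 + 0.0366 × 1.4² = 0.1035
L/D = CL/CD = 1.4 / 0.1035 = 13.5

L/D = 13.5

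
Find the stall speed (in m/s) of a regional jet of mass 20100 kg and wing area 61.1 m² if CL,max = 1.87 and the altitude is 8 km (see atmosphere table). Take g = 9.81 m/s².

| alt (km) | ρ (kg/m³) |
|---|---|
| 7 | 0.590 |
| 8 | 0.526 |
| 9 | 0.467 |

At 8 km, from the table: ρ = 0.526 kg/m³.
Weight W = mg = 20100 × 9.81 = 1.972×10^5 N.
V_stall = √(2W/(ρ·S·CL,max)) = √(2 × 1.972×10^5 / (0.526 × 61.1 × 1.87))
V_stall = √6562 = 81 m/s

V_stall = 81 m/s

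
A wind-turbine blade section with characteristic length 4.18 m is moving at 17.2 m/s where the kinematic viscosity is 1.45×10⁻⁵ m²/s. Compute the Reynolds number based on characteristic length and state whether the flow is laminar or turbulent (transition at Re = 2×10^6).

Re = v·c/ν = 17.2 × 4.18 / (1.45×10⁻⁵) = 4.96×10^6
Since 4.96×10^6 > 2×10^6, the flow is turbulent.

Re = 4.96×10^6 (turbulent)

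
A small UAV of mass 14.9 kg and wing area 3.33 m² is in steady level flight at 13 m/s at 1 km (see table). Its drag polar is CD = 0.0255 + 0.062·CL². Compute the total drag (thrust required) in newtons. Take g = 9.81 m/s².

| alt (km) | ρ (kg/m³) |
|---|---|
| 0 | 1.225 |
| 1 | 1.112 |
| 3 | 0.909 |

At 1 km, from the table: ρ = 1.112 kg/m³.
Weight W = mg = 14.9 × 9.81 = 146.17 N; in level flight L = W.
Dynamic pressure q = 0.5 × 1.112 × 13² = 93.96 Pa.
Required CL = L/(qS) = 146.17/(93.96·3.33) = 0.4671.
CD = 0.0255 + 0.062 × 0.4671² = 0.03903.
D = q·S·CD = 93.96 × 3.33 × 0.03903 = 12.21 N

D = 12.2 N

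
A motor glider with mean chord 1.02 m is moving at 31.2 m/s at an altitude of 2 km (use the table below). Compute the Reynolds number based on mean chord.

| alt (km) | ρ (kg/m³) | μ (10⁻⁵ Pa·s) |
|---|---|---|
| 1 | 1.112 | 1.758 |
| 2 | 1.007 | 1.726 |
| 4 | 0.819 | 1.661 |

Re = 1.86×10^6

At 2 km, from the table: ρ = 1.007 kg/m³, μ = 1.726×10⁻⁵ Pa·s.
Re = ρ·v·c/μ = 1.007 × 31.2 × 1.02 / (1.726×10⁻⁵) = 1.86×10^6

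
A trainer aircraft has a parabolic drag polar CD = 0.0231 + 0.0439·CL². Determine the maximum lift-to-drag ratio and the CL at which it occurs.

For CD = CD0 + K·CL², (L/D)max occurs at CL* = √(CD0/K) and equals 1/(2√(K·CD0)).
(L/D)max = 1/(2√(0.0439 × 0.0231)) = 1/(2 × 0.03184) = 15.7
CL* = √(0.0231/0.0439) = 0.725

(L/D)max = 15.7, at CL = 0.725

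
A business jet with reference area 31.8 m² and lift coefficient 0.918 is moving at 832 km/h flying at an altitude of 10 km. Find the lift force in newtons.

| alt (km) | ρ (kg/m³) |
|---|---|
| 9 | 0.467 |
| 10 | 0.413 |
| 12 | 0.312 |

L = 3.22×10^5 N

At 10 km, from the table: ρ = 0.413 kg/m³.
Convert speed: v = 832 km/h ÷ 3.6 = 231.1 m/s.
Dynamic pressure q = ½ρv² = ½ × 0.413 × 231.1² = 11030 Pa.
L = q·S·CL = 11030 × 31.8 × 0.918 = 3.22×10^5 N ≈ 322 kN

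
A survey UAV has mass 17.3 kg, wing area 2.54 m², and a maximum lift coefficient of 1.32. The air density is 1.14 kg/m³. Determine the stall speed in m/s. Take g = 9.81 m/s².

Weight W = mg = 17.3 × 9.81 = 169.7 N.
From L = ½ρV²S·CL,max = W: V_stall = √(2W/(ρSCL,max)) = √(2·169.7/(1.14·2.54·1.32))
V_stall = √88.8 = 9.42 m/s

V_stall = 9.42 m/s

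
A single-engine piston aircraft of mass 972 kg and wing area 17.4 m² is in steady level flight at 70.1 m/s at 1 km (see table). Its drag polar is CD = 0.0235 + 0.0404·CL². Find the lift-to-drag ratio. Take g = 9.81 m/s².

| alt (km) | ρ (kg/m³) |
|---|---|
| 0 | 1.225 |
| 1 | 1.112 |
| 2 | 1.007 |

L/D = 7.98

At 1 km, from the table: ρ = 1.112 kg/m³.
In steady level flight, lift balances weight: W = mg = 972 × 9.81 = 9535.3 N.
q = ½ρv² = ½ × 1.112 × 70.1² = 2732 Pa.
Required CL = L/(qS) = 9535.3/(2732·17.4) = 0.2006.
CD = 0.0235 + 0.0404 × 0.2006² = 0.02513.
L/D = CL/CD = 0.2006 / 0.02513 = 7.98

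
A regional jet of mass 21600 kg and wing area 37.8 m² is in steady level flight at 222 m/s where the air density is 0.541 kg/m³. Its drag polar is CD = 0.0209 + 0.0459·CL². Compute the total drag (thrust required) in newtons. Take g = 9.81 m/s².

Weight W = mg = 21600 × 9.81 = 2.119×10^5 N; in level flight L = W.
Dynamic pressure q = 0.5 × 0.541 × 222² = 13330 Pa.
Required CL = L/(qS) = 2.119×10^5/(13330·37.8) = 0.4205.
CD = 0.0209 + 0.0459 × 0.4205² = 0.02902.
D = q·S·CD = 13330 × 37.8 × 0.02902 = 14620 N

D = 14600 N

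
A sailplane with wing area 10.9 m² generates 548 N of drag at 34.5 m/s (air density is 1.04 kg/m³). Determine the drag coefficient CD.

CD = 0.0812

From D = ½ρv²S·CD, rearranging gives CD = 2D/(ρv²S).
CD = 2 × 548 / (1.04 × 34.5² × 10.9) = 0.0812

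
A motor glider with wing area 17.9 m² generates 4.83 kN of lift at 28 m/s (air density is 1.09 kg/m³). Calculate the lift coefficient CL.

CL = 0.632

From L = ½ρv²S·CL, rearranging gives CL = 2L/(ρv²S).
CL = 2 × 4830 / (1.09 × 28² × 17.9) = 0.632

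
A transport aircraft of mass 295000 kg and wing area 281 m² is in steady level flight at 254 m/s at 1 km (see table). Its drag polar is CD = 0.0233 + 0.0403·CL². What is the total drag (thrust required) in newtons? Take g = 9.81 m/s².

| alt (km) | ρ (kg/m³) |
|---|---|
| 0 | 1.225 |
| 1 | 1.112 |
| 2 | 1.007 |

D = 2.68×10^5 N

At 1 km, from the table: ρ = 1.112 kg/m³.
Weight W = mg = 295000 × 9.81 = 2.894×10^6 N; in level flight L = W.
Dynamic pressure q = 0.5 × 1.112 × 254² = 35870 Pa.
CL = W/(q·S) = 2.894×10^6 / (35870 × 281) = 0.2871.
CD = 0.0233 + 0.0403 × 0.2871² = 0.02662.
D = q·S·CD = 35870 × 281 × 0.02662 = 2.683×10^5 N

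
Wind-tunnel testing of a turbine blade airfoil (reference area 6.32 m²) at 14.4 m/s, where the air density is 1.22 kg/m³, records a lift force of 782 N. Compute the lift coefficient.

CL = 0.978

From L = ½ρv²S·CL, rearranging gives CL = 2L/(ρv²S).
CL = 2 × 782 / (1.22 × 14.4² × 6.32) = 0.978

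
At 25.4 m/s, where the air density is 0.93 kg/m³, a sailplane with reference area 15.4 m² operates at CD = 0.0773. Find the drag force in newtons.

D = 357 N

D = ½ρv²S·CD = ½ × 0.93 × 25.4² × 15.4 × 0.0773 = 357 N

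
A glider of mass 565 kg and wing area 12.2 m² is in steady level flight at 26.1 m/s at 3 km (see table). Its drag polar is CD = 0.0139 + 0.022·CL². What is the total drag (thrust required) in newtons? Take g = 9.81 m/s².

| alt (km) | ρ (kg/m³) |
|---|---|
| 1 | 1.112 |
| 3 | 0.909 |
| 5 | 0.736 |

D = 231 N

At 3 km, from the table: ρ = 0.909 kg/m³.
Level flight ⇒ L = W = m·g = 565 × 9.81 = 5542.7 N.
Dynamic pressure q = 0.5 × 0.909 × 26.1² = 309.6 Pa.
CL = W/(q·S) = 5542.7 / (309.6 × 12.2) = 1.467.
CD = 0.0139 + 0.022 × 1.467² = 0.06127.
D = q·S·CD = 309.6 × 12.2 × 0.06127 = 231.4 N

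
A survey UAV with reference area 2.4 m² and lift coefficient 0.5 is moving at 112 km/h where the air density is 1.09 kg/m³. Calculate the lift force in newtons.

L = 633 N

Convert speed: v = 112 km/h ÷ 3.6 = 31.11 m/s.
Dynamic pressure q = ½ρv² = ½ × 1.09 × 31.11² = 527.5 Pa.
L = q·S·CL = 527.5 × 2.4 × 0.5 = 633 N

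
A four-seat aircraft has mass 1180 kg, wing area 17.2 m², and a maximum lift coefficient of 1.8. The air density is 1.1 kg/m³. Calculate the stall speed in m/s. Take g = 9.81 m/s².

V_stall = 26.1 m/s

Stall occurs when L = W at CL,max. W = mg = 1180 × 9.81 = 11580 N.
From L = ½ρV²S·CL,max = W: V_stall = √(2W/(ρSCL,max)) = √(2·11580/(1.1·17.2·1.8))
V_stall = √679.8 = 26.1 m/s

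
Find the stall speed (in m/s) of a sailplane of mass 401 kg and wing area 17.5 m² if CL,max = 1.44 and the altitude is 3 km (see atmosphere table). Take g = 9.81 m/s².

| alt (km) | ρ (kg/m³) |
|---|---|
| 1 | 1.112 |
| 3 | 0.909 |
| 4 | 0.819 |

V_stall = 18.5 m/s

At 3 km, from the table: ρ = 0.909 kg/m³.
Stall occurs when L = W at CL,max. W = mg = 401 × 9.81 = 3934 N.
From L = ½ρV²S·CL,max = W: V_stall = √(2W/(ρSCL,max)) = √(2·3934/(0.909·17.5·1.44))
V_stall = √343.5 = 18.5 m/s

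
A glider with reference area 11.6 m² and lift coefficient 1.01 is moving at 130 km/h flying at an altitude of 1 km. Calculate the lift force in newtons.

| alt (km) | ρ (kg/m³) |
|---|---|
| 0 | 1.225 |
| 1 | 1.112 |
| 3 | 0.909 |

At 1 km, from the table: ρ = 1.112 kg/m³.
Convert speed: v = 130 km/h ÷ 3.6 = 36.11 m/s.
L = ½ρv²S·CL = ½ × 1.112 × 36.11² × 11.6 × 1.01 = 8490 N ≈ 8.49 kN

L = 8490 N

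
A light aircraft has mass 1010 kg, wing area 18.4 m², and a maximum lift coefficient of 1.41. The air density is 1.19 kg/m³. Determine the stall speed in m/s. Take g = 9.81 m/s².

Stall occurs when L = W at CL,max. W = mg = 1010 × 9.81 = 9908 N.
V_stall = √(2W/(ρ·S·CL,max)) = √(2 × 9908 / (1.19 × 18.4 × 1.41))
V_stall = √641.9 = 25.3 m/s

V_stall = 25.3 m/s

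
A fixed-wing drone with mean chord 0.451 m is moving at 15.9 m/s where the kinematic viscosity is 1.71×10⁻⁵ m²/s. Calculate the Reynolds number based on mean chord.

Re = v·c/ν = 15.9 × 0.451 / (1.71×10⁻⁵) = 4.19×10^5

Re = 4.19×10^5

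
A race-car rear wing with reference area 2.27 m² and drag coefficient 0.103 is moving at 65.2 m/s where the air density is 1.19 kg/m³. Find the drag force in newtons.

Dynamic pressure q = ½ρv² = ½ × 1.19 × 65.2² = 2529 Pa.
D = q·S·CD = 2529 × 2.27 × 0.103 = 591 N

D = 591 N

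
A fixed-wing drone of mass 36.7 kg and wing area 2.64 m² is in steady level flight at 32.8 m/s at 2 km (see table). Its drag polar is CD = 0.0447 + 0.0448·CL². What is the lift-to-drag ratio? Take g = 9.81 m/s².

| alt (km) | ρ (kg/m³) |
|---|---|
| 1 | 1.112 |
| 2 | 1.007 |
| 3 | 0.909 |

At 2 km, from the table: ρ = 1.007 kg/m³.
Weight W = mg = 36.7 × 9.81 = 360.03 N; in level flight L = W.
q = ½ρv² = ½ × 1.007 × 32.8² = 541.7 Pa.
CL = W/(q·S) = 360.03 / (541.7 × 2.64) = 0.2518.
CD = 0.0447 + 0.0448 × 0.2518² = 0.04754.
L/D = CL/CD = 0.2518 / 0.04754 = 5.3

L/D = 5.3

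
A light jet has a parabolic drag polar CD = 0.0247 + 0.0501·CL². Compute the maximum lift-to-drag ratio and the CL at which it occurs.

(L/D)max = 14.2, at CL = 0.702

For CD = CD0 + K·CL², (L/D)max occurs at CL* = √(CD0/K) and equals 1/(2√(K·CD0)).
(L/D)max = 1/(2√(0.0501 × 0.0247)) = 1/(2 × 0.03518) = 14.2
CL* = √(0.0247/0.0501) = 0.702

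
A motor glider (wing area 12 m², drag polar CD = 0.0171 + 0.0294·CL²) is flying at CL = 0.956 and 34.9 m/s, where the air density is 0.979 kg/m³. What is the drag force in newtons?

CD = 0.0171 + 0.0294 × 0.956² = 0.04397
D = ½ρv²S·CD = ½ × 0.979 × 34.9² × 12 × 0.04397 = 315 N

D = 315 N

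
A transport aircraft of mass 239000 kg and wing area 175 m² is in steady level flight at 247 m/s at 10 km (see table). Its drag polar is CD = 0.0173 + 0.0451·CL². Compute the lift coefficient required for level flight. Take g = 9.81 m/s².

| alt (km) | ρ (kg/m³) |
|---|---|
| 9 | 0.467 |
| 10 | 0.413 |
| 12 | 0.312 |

CL = 1.06

At 10 km, from the table: ρ = 0.413 kg/m³.
Weight W = mg = 239000 × 9.81 = 2.3446×10^6 N; in level flight L = W.
Dynamic pressure q = 0.5 × 0.413 × 247² = 12600 Pa.
CL = W/(q·S) = 2.3446×10^6 / (12600 × 175) = 1.063.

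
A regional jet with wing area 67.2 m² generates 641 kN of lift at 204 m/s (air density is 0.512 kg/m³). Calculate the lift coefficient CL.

From L = ½ρv²S·CL, rearranging gives CL = 2L/(ρv²S).
CL = 2 × 6.41×10^5 / (0.512 × 204² × 67.2) = 0.895

CL = 0.895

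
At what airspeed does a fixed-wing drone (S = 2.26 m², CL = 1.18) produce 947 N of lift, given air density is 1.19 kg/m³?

v = 24.4 m/s

L = ½ρv²S·CL ⇒ v = √(2L/(ρ·S·CL))
v = √(2 × 947 / (1.19 × 2.26 × 1.18)) = √596.8 = 24.4 m/s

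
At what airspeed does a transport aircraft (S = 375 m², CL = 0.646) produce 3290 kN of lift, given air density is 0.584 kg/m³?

L = ½ρv²S·CL ⇒ v = √(2L/(ρ·S·CL))
v = √(2 × 3.29×10^6 / (0.584 × 375 × 0.646)) = √46510 = 216 m/s

v = 216 m/s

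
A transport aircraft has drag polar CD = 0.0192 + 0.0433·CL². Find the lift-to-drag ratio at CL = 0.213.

CD = 0.0192 + 0.0433 × 0.213² = 0.02116
L/D = CL/CD = 0.213 / 0.02116 = 10.1

L/D = 10.1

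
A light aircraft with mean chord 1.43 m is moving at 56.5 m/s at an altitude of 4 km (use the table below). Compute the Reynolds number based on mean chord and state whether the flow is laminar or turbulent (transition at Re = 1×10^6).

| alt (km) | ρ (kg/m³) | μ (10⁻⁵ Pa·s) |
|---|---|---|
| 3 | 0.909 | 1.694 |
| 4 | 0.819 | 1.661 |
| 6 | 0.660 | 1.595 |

At 4 km, from the table: ρ = 0.819 kg/m³, μ = 1.661×10⁻⁵ Pa·s.
Re = ρ·v·c/μ = 0.819 × 56.5 × 1.43 / (1.661×10⁻⁵) = 3.98×10^6
Since 3.98×10^6 > 1×10^6, the flow is turbulent.

Re = 3.98×10^6 (turbulent)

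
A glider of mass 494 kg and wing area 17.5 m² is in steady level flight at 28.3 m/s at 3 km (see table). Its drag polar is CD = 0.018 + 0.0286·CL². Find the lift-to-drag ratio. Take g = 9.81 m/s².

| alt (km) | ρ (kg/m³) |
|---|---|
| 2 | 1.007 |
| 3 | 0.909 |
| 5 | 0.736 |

At 3 km, from the table: ρ = 0.909 kg/m³.
Level flight ⇒ L = W = m·g = 494 × 9.81 = 4846.1 N.
q = ½ρv² = ½ × 0.909 × 28.3² = 364 Pa.
Required CL = L/(qS) = 4846.1/(364·17.5) = 0.7608.
CD = 0.018 + 0.0286 × 0.7608² = 0.03455.
L/D = CL/CD = 0.7608 / 0.03455 = 22

L/D = 22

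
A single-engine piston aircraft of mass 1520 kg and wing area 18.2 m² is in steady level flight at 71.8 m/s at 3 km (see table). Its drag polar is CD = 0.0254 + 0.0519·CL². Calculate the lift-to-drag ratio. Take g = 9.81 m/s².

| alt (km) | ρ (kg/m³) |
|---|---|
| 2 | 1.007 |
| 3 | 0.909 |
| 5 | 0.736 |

At 3 km, from the table: ρ = 0.909 kg/m³.
In steady level flight, lift balances weight: W = mg = 1520 × 9.81 = 14911 N.
Dynamic pressure q = 0.5 × 0.909 × 71.8² = 2343 Pa.
CL = 2W/(ρv²S) = 2×14911/(0.909×71.8²×18.2) = 0.3497.
CD = 0.0254 + 0.0519 × 0.3497² = 0.03175.
L/D = CL/CD = 0.3497 / 0.03175 = 11

L/D = 11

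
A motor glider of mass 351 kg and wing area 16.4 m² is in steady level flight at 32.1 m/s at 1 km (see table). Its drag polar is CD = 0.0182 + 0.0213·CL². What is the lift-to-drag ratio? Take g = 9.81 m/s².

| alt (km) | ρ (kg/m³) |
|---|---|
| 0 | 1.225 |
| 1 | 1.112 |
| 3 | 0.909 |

At 1 km, from the table: ρ = 1.112 kg/m³.
Level flight ⇒ L = W = m·g = 351 × 9.81 = 3443.3 N.
q = ½ρv² = ½ × 1.112 × 32.1² = 572.9 Pa.
CL = W/(q·S) = 3443.3 / (572.9 × 16.4) = 0.3665.
CD = 0.0182 + 0.0213 × 0.3665² = 0.02106.
L/D = CL/CD = 0.3665 / 0.02106 = 17.4

L/D = 17.4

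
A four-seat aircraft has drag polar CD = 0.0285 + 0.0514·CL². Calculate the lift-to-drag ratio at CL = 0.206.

L/D = 6.71

CD = 0.0285 + 0.0514 × 0.206² = 0.03068
L/D = CL/CD = 0.206 / 0.03068 = 6.71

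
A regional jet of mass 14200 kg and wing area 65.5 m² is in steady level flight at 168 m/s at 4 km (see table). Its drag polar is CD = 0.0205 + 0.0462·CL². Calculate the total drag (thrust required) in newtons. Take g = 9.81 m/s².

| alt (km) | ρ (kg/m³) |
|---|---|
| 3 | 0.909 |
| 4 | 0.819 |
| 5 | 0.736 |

D = 16700 N

At 4 km, from the table: ρ = 0.819 kg/m³.
In steady level flight, lift balances weight: W = mg = 14200 × 9.81 = 1.393×10^5 N.
Dynamic pressure q = 0.5 × 0.819 × 168² = 11560 Pa.
CL = 2W/(ρv²S) = 2×1.393×10^5/(0.819×168²×65.5) = 0.184.
CD = 0.0205 + 0.0462 × 0.184² = 0.02206.
D = q·S·CD = 11560 × 65.5 × 0.02206 = 16700 N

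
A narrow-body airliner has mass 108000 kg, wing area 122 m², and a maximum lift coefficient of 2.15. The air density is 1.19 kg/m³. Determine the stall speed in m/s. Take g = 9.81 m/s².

Weight W = mg = 108000 × 9.81 = 1.059×10^6 N.
From L = ½ρV²S·CL,max = W: V_stall = √(2W/(ρSCL,max)) = √(2·1.059×10^6/(1.19·122·2.15))
V_stall = √6789 = 82.4 m/s

V_stall = 82.4 m/s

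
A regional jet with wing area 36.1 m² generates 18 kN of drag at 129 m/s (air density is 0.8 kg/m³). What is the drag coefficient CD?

CD = 0.0749

From D = ½ρv²S·CD, rearranging gives CD = 2D/(ρv²S).
CD = 2 × 18000 / (0.8 × 129² × 36.1) = 0.0749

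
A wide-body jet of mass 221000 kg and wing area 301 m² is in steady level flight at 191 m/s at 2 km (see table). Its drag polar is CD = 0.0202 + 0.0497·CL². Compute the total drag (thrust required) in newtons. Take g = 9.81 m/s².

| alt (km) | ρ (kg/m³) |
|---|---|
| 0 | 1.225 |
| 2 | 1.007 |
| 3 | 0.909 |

D = 1.54×10^5 N

At 2 km, from the table: ρ = 1.007 kg/m³.
Level flight ⇒ L = W = m·g = 221000 × 9.81 = 2.168×10^6 N.
Dynamic pressure q = 0.5 × 1.007 × 191² = 18370 Pa.
CL = 2W/(ρv²S) = 2×2.168×10^6/(1.007×191²×301) = 0.3921.
CD = 0.0202 + 0.0497 × 0.3921² = 0.02784.
D = q·S·CD = 18370 × 301 × 0.02784 = 1.539×10^5 N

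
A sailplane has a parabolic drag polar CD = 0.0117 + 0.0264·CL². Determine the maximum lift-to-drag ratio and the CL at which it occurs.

For CD = CD0 + K·CL², (L/D)max occurs at CL* = √(CD0/K) and equals 1/(2√(K·CD0)).
(L/D)max = 1/(2√(0.0264 × 0.0117)) = 1/(2 × 0.01757) = 28.4
CL* = √(0.0117/0.0264) = 0.666

(L/D)max = 28.4, at CL = 0.666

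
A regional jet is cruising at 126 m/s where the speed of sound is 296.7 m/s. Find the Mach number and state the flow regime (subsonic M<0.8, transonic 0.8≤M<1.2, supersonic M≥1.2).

M = v/a = 126 / 296.7 = 0.425
M = 0.425 → subsonic.

M = 0.425 (subsonic)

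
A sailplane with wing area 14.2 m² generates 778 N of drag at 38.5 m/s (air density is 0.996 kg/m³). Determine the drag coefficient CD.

From D = ½ρv²S·CD, rearranging gives CD = 2D/(ρv²S).
CD = 2 × 778 / (0.996 × 38.5² × 14.2) = 0.0742

CD = 0.0742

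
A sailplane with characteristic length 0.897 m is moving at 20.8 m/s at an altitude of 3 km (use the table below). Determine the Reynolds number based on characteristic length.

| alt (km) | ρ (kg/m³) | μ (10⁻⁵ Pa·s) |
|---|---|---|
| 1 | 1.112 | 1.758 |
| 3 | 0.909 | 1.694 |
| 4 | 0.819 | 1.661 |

At 3 km, from the table: ρ = 0.909 kg/m³, μ = 1.694×10⁻⁵ Pa·s.
Re = ρ·v·c/μ = 0.909 × 20.8 × 0.897 / (1.694×10⁻⁵) = 1×10^6

Re = 1×10^6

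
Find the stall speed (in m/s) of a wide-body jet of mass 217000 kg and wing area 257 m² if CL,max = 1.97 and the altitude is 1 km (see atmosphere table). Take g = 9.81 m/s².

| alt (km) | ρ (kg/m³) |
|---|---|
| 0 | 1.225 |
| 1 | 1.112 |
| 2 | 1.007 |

At 1 km, from the table: ρ = 1.112 kg/m³.
Stall occurs when L = W at CL,max. W = mg = 217000 × 9.81 = 2.129×10^6 N.
From L = ½ρV²S·CL,max = W: V_stall = √(2W/(ρSCL,max)) = √(2·2.129×10^6/(1.112·257·1.97))
V_stall = √7562 = 87 m/s

V_stall = 87 m/s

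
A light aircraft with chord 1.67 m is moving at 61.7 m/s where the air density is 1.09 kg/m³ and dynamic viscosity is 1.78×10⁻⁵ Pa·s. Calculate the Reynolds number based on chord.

Re = 6.31×10^6

Re = ρ·v·c/μ = 1.09 × 61.7 × 1.67 / (1.78×10⁻⁵) = 6.31×10^6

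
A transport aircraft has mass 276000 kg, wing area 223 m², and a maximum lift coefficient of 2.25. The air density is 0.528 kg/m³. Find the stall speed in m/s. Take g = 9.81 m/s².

V_stall = 143 m/s

Weight W = mg = 276000 × 9.81 = 2.708×10^6 N.
V_stall = √(2W/(ρ·S·CL,max)) = √(2 × 2.708×10^6 / (0.528 × 223 × 2.25))
V_stall = √20440 = 143 m/s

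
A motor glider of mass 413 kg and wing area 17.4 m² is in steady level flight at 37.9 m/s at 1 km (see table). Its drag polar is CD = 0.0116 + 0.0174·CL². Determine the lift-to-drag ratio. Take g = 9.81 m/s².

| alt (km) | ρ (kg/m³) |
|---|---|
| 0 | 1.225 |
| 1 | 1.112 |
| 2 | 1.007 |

At 1 km, from the table: ρ = 1.112 kg/m³.
Level flight ⇒ L = W = m·g = 413 × 9.81 = 4051.5 N.
q = ½ρv² = ½ × 1.112 × 37.9² = 798.6 Pa.
CL = W/(q·S) = 4051.5 / (798.6 × 17.4) = 0.2916.
CD = 0.0116 + 0.0174 × 0.2916² = 0.01308.
L/D = CL/CD = 0.2916 / 0.01308 = 22.3

L/D = 22.3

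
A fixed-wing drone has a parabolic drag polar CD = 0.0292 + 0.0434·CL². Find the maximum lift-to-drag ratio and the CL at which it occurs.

For CD = CD0 + K·CL², (L/D)max occurs at CL* = √(CD0/K) and equals 1/(2√(K·CD0)).
(L/D)max = 1/(2√(0.0434 × 0.0292)) = 1/(2 × 0.0356) = 14
CL* = √(0.0292/0.0434) = 0.82

(L/D)max = 14, at CL = 0.82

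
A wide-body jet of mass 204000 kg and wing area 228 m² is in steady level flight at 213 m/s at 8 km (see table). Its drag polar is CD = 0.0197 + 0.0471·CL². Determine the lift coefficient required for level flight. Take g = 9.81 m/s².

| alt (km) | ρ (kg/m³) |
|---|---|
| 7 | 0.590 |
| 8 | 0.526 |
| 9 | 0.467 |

At 8 km, from the table: ρ = 0.526 kg/m³.
In steady level flight, lift balances weight: W = mg = 204000 × 9.81 = 2.0012×10^6 N.
Dynamic pressure q = 0.5 × 0.526 × 213² = 11930 Pa.
CL = 2W/(ρv²S) = 2×2.0012×10^6/(0.526×213²×228) = 0.7356.

CL = 0.736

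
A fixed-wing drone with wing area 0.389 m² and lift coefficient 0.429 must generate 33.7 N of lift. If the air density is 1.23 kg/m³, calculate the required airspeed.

L = ½ρv²S·CL ⇒ v = √(2L/(ρ·S·CL))
v = √(2 × 33.7 / (1.23 × 0.389 × 0.429)) = √328.4 = 18.1 m/s

v = 18.1 m/s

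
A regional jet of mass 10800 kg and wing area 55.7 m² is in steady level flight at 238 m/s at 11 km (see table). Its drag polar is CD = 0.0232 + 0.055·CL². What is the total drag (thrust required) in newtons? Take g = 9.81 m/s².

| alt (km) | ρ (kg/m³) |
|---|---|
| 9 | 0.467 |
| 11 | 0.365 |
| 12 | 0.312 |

At 11 km, from the table: ρ = 0.365 kg/m³.
Weight W = mg = 10800 × 9.81 = 1.0595×10^5 N; in level flight L = W.
Dynamic pressure q = 0.5 × 0.365 × 238² = 10340 Pa.
CL = W/(q·S) = 1.0595×10^5 / (10340 × 55.7) = 0.184.
CD = 0.0232 + 0.055 × 0.184² = 0.02506.
D = q·S·CD = 10340 × 55.7 × 0.02506 = 14430 N

D = 14400 N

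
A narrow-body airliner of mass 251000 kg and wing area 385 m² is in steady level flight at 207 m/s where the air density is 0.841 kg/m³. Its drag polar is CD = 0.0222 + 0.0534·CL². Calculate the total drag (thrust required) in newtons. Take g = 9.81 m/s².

In steady level flight, lift balances weight: W = mg = 251000 × 9.81 = 2.4623×10^6 N.
q = ½ρv² = ½ × 0.841 × 207² = 18020 Pa.
CL = 2W/(ρv²S) = 2×2.4623×10^6/(0.841×207²×385) = 0.355.
CD = 0.0222 + 0.0534 × 0.355² = 0.02893.
D = q·S·CD = 18020 × 385 × 0.02893 = 2.007×10^5 N

D = 2.01×10^5 N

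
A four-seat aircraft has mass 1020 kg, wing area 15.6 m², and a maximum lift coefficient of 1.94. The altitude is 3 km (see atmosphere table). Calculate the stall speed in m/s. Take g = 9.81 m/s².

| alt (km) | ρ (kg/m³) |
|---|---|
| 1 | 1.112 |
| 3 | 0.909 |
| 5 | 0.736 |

V_stall = 27 m/s

At 3 km, from the table: ρ = 0.909 kg/m³.
Stall occurs when L = W at CL,max. W = mg = 1020 × 9.81 = 10010 N.
V_stall = √(2W/(ρ·S·CL,max)) = √(2 × 10010 / (0.909 × 15.6 × 1.94))
V_stall = √727.5 = 27 m/s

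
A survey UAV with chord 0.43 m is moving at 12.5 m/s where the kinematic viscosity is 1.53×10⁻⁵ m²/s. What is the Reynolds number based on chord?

Re = 3.51×10^5

Re = v·c/ν = 12.5 × 0.43 / (1.53×10⁻⁵) = 3.51×10^5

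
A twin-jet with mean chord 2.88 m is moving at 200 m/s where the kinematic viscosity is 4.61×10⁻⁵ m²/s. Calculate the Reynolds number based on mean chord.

Re = 1.25×10^7

Re = v·c/ν = 200 × 2.88 / (4.61×10⁻⁵) = 1.25×10^7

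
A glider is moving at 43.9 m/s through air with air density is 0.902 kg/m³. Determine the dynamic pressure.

q = 869 Pa

q = ½ρv² = ½ × 0.902 × 43.9² = 869 Pa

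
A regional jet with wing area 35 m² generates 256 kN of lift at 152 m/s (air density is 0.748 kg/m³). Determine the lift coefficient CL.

CL = 0.846

From L = ½ρv²S·CL, rearranging gives CL = 2L/(ρv²S).
CL = 2 × 2.56×10^5 / (0.748 × 152² × 35) = 0.846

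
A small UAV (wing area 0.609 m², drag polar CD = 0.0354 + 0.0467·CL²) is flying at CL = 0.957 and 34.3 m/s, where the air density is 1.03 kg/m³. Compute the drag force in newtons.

CD = 0.0354 + 0.0467 × 0.957² = 0.07817
D = ½ρv²S·CD = ½ × 1.03 × 34.3² × 0.609 × 0.07817 = 28.8 N

D = 28.8 N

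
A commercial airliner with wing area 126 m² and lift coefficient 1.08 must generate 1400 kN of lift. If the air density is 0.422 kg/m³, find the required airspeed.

v = 221 m/s

L = ½ρv²S·CL ⇒ v = √(2L/(ρ·S·CL))
v = √(2 × 1.4×10^6 / (0.422 × 126 × 1.08)) = √48760 = 221 m/s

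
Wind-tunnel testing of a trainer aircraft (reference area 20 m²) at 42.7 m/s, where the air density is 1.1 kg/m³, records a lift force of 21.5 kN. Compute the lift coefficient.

CL = 1.07

From L = ½ρv²S·CL, rearranging gives CL = 2L/(ρv²S).
CL = 2 × 21500 / (1.1 × 42.7² × 20) = 1.07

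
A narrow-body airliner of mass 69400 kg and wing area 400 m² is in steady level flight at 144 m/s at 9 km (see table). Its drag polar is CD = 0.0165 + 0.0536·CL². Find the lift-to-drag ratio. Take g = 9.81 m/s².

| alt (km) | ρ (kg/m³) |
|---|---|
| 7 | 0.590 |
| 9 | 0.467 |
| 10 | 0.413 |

L/D = 15.2

At 9 km, from the table: ρ = 0.467 kg/m³.
Level flight ⇒ L = W = m·g = 69400 × 9.81 = 6.8081×10^5 N.
Dynamic pressure q = 0.5 × 0.467 × 144² = 4842 Pa.
Required CL = L/(qS) = 6.8081×10^5/(4842·400) = 0.3515.
CD = 0.0165 + 0.0536 × 0.3515² = 0.02312.
L/D = CL/CD = 0.3515 / 0.02312 = 15.2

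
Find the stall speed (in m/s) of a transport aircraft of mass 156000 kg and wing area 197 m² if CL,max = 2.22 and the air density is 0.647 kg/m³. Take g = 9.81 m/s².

V_stall = 104 m/s

At stall, lift equals weight: L = W = m·g = 156000 × 9.81 = 1.53×10^6 N.
From L = ½ρV²S·CL,max = W: V_stall = √(2W/(ρSCL,max)) = √(2·1.53×10^6/(0.647·197·2.22))
V_stall = √10820 = 104 m/s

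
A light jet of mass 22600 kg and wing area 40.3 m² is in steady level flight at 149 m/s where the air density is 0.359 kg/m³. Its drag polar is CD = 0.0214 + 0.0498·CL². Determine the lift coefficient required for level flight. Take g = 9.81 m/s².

CL = 1.38

Level flight ⇒ L = W = m·g = 22600 × 9.81 = 2.2171×10^5 N.
q = ½ρv² = ½ × 0.359 × 149² = 3985 Pa.
Required CL = L/(qS) = 2.2171×10^5/(3985·40.3) = 1.38.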